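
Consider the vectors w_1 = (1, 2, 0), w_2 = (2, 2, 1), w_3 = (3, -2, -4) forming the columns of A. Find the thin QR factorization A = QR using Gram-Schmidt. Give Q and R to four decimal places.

Q = [[0.4472, 0.5963, 0.6667], [0.8944, -0.2981, -0.3333], [0.0000, 0.7454, -0.6667]], R = [[2.2361, 2.6833, -0.4472], [0.0000, 1.3416, -0.5963], [0.0000, 0.0000, 5.3333]]

q_1 = w_1/‖w_1‖ = (1, 2, 0)/2.2361 = (0.4472, 0.8944, 0.0000).
r_{12} = q_1·w_2 = 2.6833.
u_2 = w_2 − 2.6833·q_1 = (0.8000, -0.4000, 1.0000).
‖u_2‖ = 1.3416, so q_2 = (0.5963, -0.2981, 0.7454).
r_{13} = q_1·w_3 = -0.4472; r_{23} = q_2·w_3 = -0.5963.
u_3 = w_3 + 0.4472·q_1 + 0.5963·q_2 = (3.5556, -1.7778, -3.5556).
‖u_3‖ = 5.3333, so q_3 = (0.6667, -0.3333, -0.6667).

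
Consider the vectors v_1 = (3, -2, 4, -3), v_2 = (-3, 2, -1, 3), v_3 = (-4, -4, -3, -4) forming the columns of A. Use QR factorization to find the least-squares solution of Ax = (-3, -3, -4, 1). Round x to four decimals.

x = (-0.6909, -0.2392, 0.4919)

e_1 = v_1/‖v_1‖ = (3, -2, 4, -3)/6.1644 = (0.4867, -0.3244, 0.6489, -0.4867).
r_{12} = e_1·v_2 = -4.2178.
u_2 = v_2 + 4.2178·e_1 = (-0.9474, 0.6316, 1.7368, 0.9474).
‖u_2‖ = 2.2827, so e_2 = (-0.4150, 0.2767, 0.7609, 0.4150).
r_{13} = e_1·v_3 = -0.6489; r_{23} = e_2·v_3 = -3.3894.
u_3 = v_3 + 0.6489·e_1 + 3.3894·e_2 = (-5.0909, -3.2727, 0.0000, -2.9091).
‖u_3‖ = 6.7150, so e_3 = (-0.7581, -0.4874, 0.0000, -0.4332).
Qᵀb = (-3.5689, -2.2135, 3.3033).
Back-substitute: x_3 = 3.3033/6.7150 = 0.4919.
x_2 = (-2.2135 + 3.3894·0.4919)/2.2827 = -0.2392.
x_1 = (-3.5689 + 4.2178·(-0.2392) + 0.6489·0.4919)/6.1644 = -0.6909.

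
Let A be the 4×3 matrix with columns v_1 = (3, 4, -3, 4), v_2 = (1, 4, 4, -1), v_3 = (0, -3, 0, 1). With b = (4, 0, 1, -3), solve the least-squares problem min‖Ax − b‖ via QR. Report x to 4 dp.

x = (-0.0576, 0.3903, 0.1613)

v_1 = (3, 4, -3, 4); ‖v_1‖ = 7.0711, so q_1 = (0.4243, 0.5657, -0.4243, 0.5657).
q_1·v_2 = 0.4243·1 + 0.5657·4 + (-0.4243)·4 + 0.5657·(-1) = 0.4243.
u_2 = v_2 − 0.4243·q_1 = (0.8200, 3.7600, 4.1800, -1.2400).
‖u_2‖ = 5.8155, so q_2 = (0.1410, 0.6465, 0.7188, -0.2132).
q_1·v_3 = 0.4243·0 + 0.5657·(-3) + (-0.4243)·0 + 0.5657·1 = -1.1314; q_2·v_3 = 0.1410·0 + 0.6465·(-3) + 0.7188·0 + (-0.2132)·1 = -2.1529.
u_3 = v_3 + 1.1314·q_1 + 2.1529·q_2 = (0.7836, -0.9681, 1.0674, 1.1810).
‖u_3‖ = 2.0212, so q_3 = (0.3877, -0.4790, 0.5281, 0.5843).
Qᵀb = (-0.4243, 1.9224, 0.3259).
Back-substitute: x_3 = 0.3259/2.0212 = 0.1613.
x_2 = (1.9224 + 2.1529·0.1613)/5.8155 = 0.3903.
x_1 = (-0.4243 − 0.4243·0.3903 + 1.1314·0.1613)/7.0711 = -0.0576.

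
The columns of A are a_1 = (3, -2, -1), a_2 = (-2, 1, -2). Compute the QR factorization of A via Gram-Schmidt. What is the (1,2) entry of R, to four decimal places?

r_{12} = -1.6036

q_1 = a_1/‖a_1‖ = (3, -2, -1)/3.7417 = (0.8018, -0.5345, -0.2673).
r_{12} = q_1·a_2 = -1.6036.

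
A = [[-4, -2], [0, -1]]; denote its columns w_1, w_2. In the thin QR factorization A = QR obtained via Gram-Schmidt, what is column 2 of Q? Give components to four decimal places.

w_1 = (-4, 0); ‖w_1‖ = 4.0000, so e_1 = (-1.0000, 0.0000).
e_1·w_2 = (-1.0000)·(-2) + 0.0000·(-1) = 2.0000.
u_2 = w_2 − 2.0000·e_1 = (0.0000, -1.0000).
‖u_2‖ = 1.0000, so e_2 = (0.0000, -1.0000).

e_2 = (0.0000, -1.0000)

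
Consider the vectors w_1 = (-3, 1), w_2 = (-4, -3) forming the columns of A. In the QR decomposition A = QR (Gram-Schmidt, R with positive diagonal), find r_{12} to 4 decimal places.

r_{12} = 2.8460

e_1 = w_1/‖w_1‖ = (-3, 1)/3.1623 = (-0.9487, 0.3162).
r_{12} = e_1·w_2 = 2.8460.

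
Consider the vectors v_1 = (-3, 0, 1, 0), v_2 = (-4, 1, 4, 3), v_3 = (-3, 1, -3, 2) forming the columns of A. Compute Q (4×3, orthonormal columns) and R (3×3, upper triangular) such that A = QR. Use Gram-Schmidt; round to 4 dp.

v_1 = (-3, 0, 1, 0); ‖v_1‖ = 3.1623, so e_1 = (-0.9487, 0.0000, 0.3162, 0.0000).
e_1·v_2 = (-0.9487)·(-4) + 0.0000·1 + 0.3162·4 + 0.0000·3 = 5.0596.
u_2 = v_2 − 5.0596·e_1 = (0.8000, 1.0000, 2.4000, 3.0000).
‖u_2‖ = 4.0497, so e_2 = (0.1975, 0.2469, 0.5926, 0.7408).
e_1·v_3 = (-0.9487)·(-3) + 0.0000·1 + 0.3162·(-3) + 0.0000·2 = 1.8974; e_2·v_3 = 0.1975·(-3) + 0.2469·1 + 0.5926·(-3) + 0.7408·2 = -0.6420.
u_3 = v_3 − 1.8974·e_1 + 0.6420·e_2 = (-1.0732, 1.1585, -3.2195, 2.4756).
‖u_3‖ = 4.3575, so e_3 = (-0.2463, 0.2659, -0.7388, 0.5681).

Q = [[-0.9487, 0.1975, -0.2463], [0.0000, 0.2469, 0.2659], [0.3162, 0.5926, -0.7388], [0.0000, 0.7408, 0.5681]], R = [[3.1623, 5.0596, 1.8974], [0.0000, 4.0497, -0.6420], [0.0000, 0.0000, 4.3575]]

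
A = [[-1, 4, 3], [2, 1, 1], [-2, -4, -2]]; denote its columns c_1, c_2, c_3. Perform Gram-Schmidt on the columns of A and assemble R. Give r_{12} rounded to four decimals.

r_{12} = 2.0000

q_1 = c_1/‖c_1‖ = (-1, 2, -2)/3.0000 = (-0.3333, 0.6667, -0.6667).
r_{12} = q_1·c_2 = 2.0000.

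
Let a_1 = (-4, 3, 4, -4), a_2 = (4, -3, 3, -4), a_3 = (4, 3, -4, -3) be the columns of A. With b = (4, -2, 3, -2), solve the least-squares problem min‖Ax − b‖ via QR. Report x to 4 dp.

x = (-0.0864, 0.7922, -0.0499)

a_1 = (-4, 3, 4, -4); ‖a_1‖ = 7.5498, so e_1 = (-0.5298, 0.3974, 0.5298, -0.5298).
e_1·a_2 = (-0.5298)·4 + 0.3974·(-3) + 0.5298·3 + (-0.5298)·(-4) = 0.3974.
u_2 = a_2 − 0.3974·e_1 = (4.2105, -3.1579, 2.7895, -3.7895).
‖u_2‖ = 7.0599, so e_2 = (0.5964, -0.4473, 0.3951, -0.5368).
e_1·a_3 = (-0.5298)·4 + 0.3974·3 + 0.5298·(-4) + (-0.5298)·(-3) = -1.4570; e_2·a_3 = 0.5964·4 + (-0.4473)·3 + 0.3951·(-4) + (-0.5368)·(-3) = 1.0735.
u_3 = a_3 + 1.4570·e_1 − 1.0735·e_2 = (2.5878, 4.0591, -3.6522, -3.1957).
‖u_3‖ = 6.8356, so e_3 = (0.3786, 0.5938, -0.5343, -0.4675).
Qᵀb = (-0.2649, 5.5391, -0.3412).
Back-substitute: x_3 = -0.3412/6.8356 = -0.0499.
x_2 = (5.5391 − 1.0735·(-0.0499))/7.0599 = 0.7922.
x_1 = (-0.2649 − 0.3974·0.7922 + 1.4570·(-0.0499))/7.5498 = -0.0864.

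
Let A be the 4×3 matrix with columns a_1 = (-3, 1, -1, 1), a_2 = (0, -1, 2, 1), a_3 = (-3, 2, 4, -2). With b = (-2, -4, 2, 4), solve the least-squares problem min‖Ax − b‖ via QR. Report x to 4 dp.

x = (1.0077, 2.6959, -0.5401)

a_1 = (-3, 1, -1, 1); ‖a_1‖ = 3.4641, so e_1 = (-0.8660, 0.2887, -0.2887, 0.2887).
e_1·a_2 = (-0.8660)·0 + 0.2887·(-1) + (-0.2887)·2 + 0.2887·1 = -0.5774.
u_2 = a_2 + 0.5774·e_1 = (-0.5000, -0.8333, 1.8333, 1.1667).
‖u_2‖ = 2.3805, so e_2 = (-0.2100, -0.3501, 0.7702, 0.4901).
e_1·a_3 = (-0.8660)·(-3) + 0.2887·2 + (-0.2887)·4 + 0.2887·(-2) = 1.4434; e_2·a_3 = (-0.2100)·(-3) + (-0.3501)·2 + 0.7702·4 + 0.4901·(-2) = 2.0304.
u_3 = a_3 − 1.4434·e_1 − 2.0304·e_2 = (-1.3235, 2.2941, 2.8529, -3.4118).
‖u_3‖ = 5.1763, so e_3 = (-0.2557, 0.4432, 0.5512, -0.6591).
Qᵀb = (1.1547, 5.3211, -2.7955).
Back-substitute: x_3 = -2.7955/5.1763 = -0.5401.
x_2 = (5.3211 − 2.0304·(-0.5401))/2.3805 = 2.6959.
x_1 = (1.1547 + 0.5774·2.6959 − 1.4434·(-0.5401))/3.4641 = 1.0077.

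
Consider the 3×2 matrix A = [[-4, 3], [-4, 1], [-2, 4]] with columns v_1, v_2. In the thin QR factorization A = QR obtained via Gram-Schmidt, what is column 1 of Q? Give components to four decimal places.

e_1 = (-0.6667, -0.6667, -0.3333)

e_1 = v_1/‖v_1‖ = (-4, -4, -2)/6.0000 = (-0.6667, -0.6667, -0.3333).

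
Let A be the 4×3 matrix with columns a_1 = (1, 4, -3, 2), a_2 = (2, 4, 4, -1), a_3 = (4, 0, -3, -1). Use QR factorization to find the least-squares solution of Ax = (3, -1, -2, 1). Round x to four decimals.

x = (0.0216, -0.1406, 0.6285)

a_1 = (1, 4, -3, 2); ‖a_1‖ = 5.4772, so q_1 = (0.1826, 0.7303, -0.5477, 0.3651).
q_1·a_2 = 0.1826·2 + 0.7303·4 + (-0.5477)·4 + 0.3651·(-1) = 0.7303.
u_2 = a_2 − 0.7303·q_1 = (1.8667, 3.4667, 4.4000, -1.2667).
‖u_2‖ = 6.0388, so q_2 = (0.3091, 0.5741, 0.7286, -0.2098).
q_1·a_3 = 0.1826·4 + 0.7303·0 + (-0.5477)·(-3) + 0.3651·(-1) = 2.0083; q_2·a_3 = 0.3091·4 + 0.5741·0 + 0.7286·(-3) + (-0.2098)·(-1) = -0.7397.
u_3 = a_3 − 2.0083·q_1 + 0.7397·q_2 = (3.8620, -1.0420, -1.3611, -1.8885).
‖u_3‖ = 4.6281, so q_3 = (0.8345, -0.2252, -0.2941, -0.4080).
Qᵀb = (1.2780, -1.3137, 2.9087).
Back-substitute: x_3 = 2.9087/4.6281 = 0.6285.
x_2 = (-1.3137 + 0.7397·0.6285)/6.0388 = -0.1406.
x_1 = (1.2780 − 0.7303·(-0.1406) − 2.0083·0.6285)/5.4772 = 0.0216.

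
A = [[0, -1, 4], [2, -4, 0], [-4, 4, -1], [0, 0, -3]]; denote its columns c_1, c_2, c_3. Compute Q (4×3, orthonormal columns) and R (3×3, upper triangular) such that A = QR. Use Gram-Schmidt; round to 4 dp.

Q = [[0.0000, -0.4880, 0.6787], [0.4472, -0.7807, -0.3394], [-0.8944, -0.3904, -0.1697], [0.0000, 0.0000, -0.6288]], R = [[4.4721, -5.3666, 0.8944], [0.0000, 2.0494, -1.5614], [0.0000, 0.0000, 4.7709]]

e_1 = c_1/‖c_1‖ = (0, 2, -4, 0)/4.4721 = (0.0000, 0.4472, -0.8944, 0.0000).
r_{12} = e_1·c_2 = -5.3666.
u_2 = c_2 + 5.3666·e_1 = (-1.0000, -1.6000, -0.8000, 0.0000).
‖u_2‖ = 2.0494, so e_2 = (-0.4880, -0.7807, -0.3904, 0.0000).
r_{13} = e_1·c_3 = 0.8944; r_{23} = e_2·c_3 = -1.5614.
u_3 = c_3 − 0.8944·e_1 + 1.5614·e_2 = (3.2381, -1.6190, -0.8095, -3.0000).
‖u_3‖ = 4.7709, so e_3 = (0.6787, -0.3394, -0.1697, -0.6288).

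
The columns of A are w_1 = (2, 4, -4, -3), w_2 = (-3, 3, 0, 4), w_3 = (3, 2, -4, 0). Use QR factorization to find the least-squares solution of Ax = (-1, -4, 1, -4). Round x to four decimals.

x = (0.2358, -0.7679, -0.8406)

w_1 = (2, 4, -4, -3); ‖w_1‖ = 6.7082, so q_1 = (0.2981, 0.5963, -0.5963, -0.4472).
q_1·w_2 = 0.2981·(-3) + 0.5963·3 + (-0.5963)·0 + (-0.4472)·4 = -0.8944.
u_2 = w_2 + 0.8944·q_1 = (-2.7333, 3.5333, -0.5333, 3.6000).
‖u_2‖ = 5.7619, so q_2 = (-0.4744, 0.6132, -0.0926, 0.6248).
q_1·w_3 = 0.2981·3 + 0.5963·2 + (-0.5963)·(-4) + (-0.4472)·0 = 4.4721; q_2·w_3 = (-0.4744)·3 + 0.6132·2 + (-0.0926)·(-4) + 0.6248·0 = 0.1736.
u_3 = w_3 − 4.4721·q_1 − 0.1736·q_2 = (1.7490, -0.7731, -1.3173, 1.8916).
‖u_3‖ = 2.9950, so q_3 = (0.5840, -0.2581, -0.4398, 0.6316).
Qᵀb = (-1.4907, -4.5702, -2.5176).
Back-substitute: x_3 = -2.5176/2.9950 = -0.8406.
x_2 = (-4.5702 − 0.1736·(-0.8406))/5.7619 = -0.7679.
x_1 = (-1.4907 + 0.8944·(-0.7679) − 4.4721·(-0.8406))/6.7082 = 0.2358.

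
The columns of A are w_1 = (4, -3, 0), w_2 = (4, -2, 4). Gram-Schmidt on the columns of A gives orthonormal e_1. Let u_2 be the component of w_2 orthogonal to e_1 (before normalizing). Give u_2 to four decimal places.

u_2 = (0.4800, 0.6400, 4.0000)

e_1 = w_1/‖w_1‖ = (4, -3, 0)/5.0000 = (0.8000, -0.6000, 0.0000).
r_{12} = e_1·w_2 = 4.4000.
u_2 = w_2 − 4.4000·e_1 = (0.4800, 0.6400, 4.0000).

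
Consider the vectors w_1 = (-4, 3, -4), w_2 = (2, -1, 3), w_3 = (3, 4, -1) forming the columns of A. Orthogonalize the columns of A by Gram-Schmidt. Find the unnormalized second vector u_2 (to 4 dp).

q_1 = w_1/‖w_1‖ = (-4, 3, -4)/6.4031 = (-0.6247, 0.4685, -0.6247).
r_{12} = q_1·w_2 = -3.5920.
u_2 = w_2 + 3.5920·q_1 = (-0.2439, 0.6829, 0.7561).

u_2 = (-0.2439, 0.6829, 0.7561)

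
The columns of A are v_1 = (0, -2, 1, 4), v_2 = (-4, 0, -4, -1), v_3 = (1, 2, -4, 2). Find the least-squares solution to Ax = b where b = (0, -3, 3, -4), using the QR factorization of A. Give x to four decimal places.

x = (-0.3372, -0.0103, -1.0359)

e_1 = v_1/‖v_1‖ = (0, -2, 1, 4)/4.5826 = (0.0000, -0.4364, 0.2182, 0.8729).
r_{12} = e_1·v_2 = -1.7457.
u_2 = v_2 + 1.7457·e_1 = (-4.0000, -0.7619, -3.6190, 0.5238).
‖u_2‖ = 5.4729, so e_2 = (-0.7309, -0.1392, -0.6613, 0.0957).
r_{13} = e_1·v_3 = 0.0000; r_{23} = e_2·v_3 = 1.8272.
u_3 = v_3 + 0.0000·e_1 − 1.8272·e_2 = (2.3355, 2.2544, -2.7917, 1.8251).
‖u_3‖ = 4.6542, so e_3 = (0.5018, 0.4844, -0.5998, 0.3921).
Qᵀb = (-1.5275, -1.9490, -4.8212).
Back-substitute: x_3 = -4.8212/4.6542 = -1.0359.
x_2 = (-1.9490 − 1.8272·(-1.0359))/5.4729 = -0.0103.
x_1 = (-1.5275 + 1.7457·(-0.0103) + 0.0000·(-1.0359))/4.5826 = -0.3372.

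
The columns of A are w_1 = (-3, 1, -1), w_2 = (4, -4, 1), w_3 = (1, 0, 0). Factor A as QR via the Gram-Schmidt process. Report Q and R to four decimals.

e_1 = w_1/‖w_1‖ = (-3, 1, -1)/3.3166 = (-0.9045, 0.3015, -0.3015).
r_{12} = e_1·w_2 = -5.1257.
u_2 = w_2 + 5.1257·e_1 = (-0.6364, -2.4545, -0.5455).
‖u_2‖ = 2.5937, so e_2 = (-0.2453, -0.9463, -0.2103).
r_{13} = e_1·w_3 = -0.9045; r_{23} = e_2·w_3 = -0.2453.
u_3 = w_3 + 0.9045·e_1 + 0.2453·e_2 = (0.1216, 0.0405, -0.3243).
‖u_3‖ = 0.3487, so e_3 = (0.3487, 0.1162, -0.9300).

Q = [[-0.9045, -0.2453, 0.3487], [0.3015, -0.9463, 0.1162], [-0.3015, -0.2103, -0.9300]], R = [[3.3166, -5.1257, -0.9045], [0.0000, 2.5937, -0.2453], [0.0000, 0.0000, 0.3487]]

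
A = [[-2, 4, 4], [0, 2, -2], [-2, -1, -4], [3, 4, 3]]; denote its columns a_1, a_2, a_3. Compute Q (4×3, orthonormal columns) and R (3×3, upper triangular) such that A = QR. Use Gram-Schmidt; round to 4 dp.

Q = [[-0.4851, 0.7968, 0.3599], [0.0000, 0.3386, -0.7206], [-0.4851, -0.0498, -0.5750], [0.7276, 0.4980, -0.1434]], R = [[4.1231, 1.4552, 2.1828], [0.0000, 5.9061, 4.2030], [0.0000, 0.0000, 4.7508]]

a_1 = (-2, 0, -2, 3); ‖a_1‖ = 4.1231, so e_1 = (-0.4851, 0.0000, -0.4851, 0.7276).
e_1·a_2 = (-0.4851)·4 + 0.0000·2 + (-0.4851)·(-1) + 0.7276·4 = 1.4552.
u_2 = a_2 − 1.4552·e_1 = (4.7059, 2.0000, -0.2941, 2.9412).
‖u_2‖ = 5.9061, so e_2 = (0.7968, 0.3386, -0.0498, 0.4980).
e_1·a_3 = (-0.4851)·4 + 0.0000·(-2) + (-0.4851)·(-4) + 0.7276·3 = 2.1828; e_2·a_3 = 0.7968·4 + 0.3386·(-2) + (-0.0498)·(-4) + 0.4980·3 = 4.2030.
u_3 = a_3 − 2.1828·e_1 − 4.2030·e_2 = (1.7099, -3.4233, -2.7319, -0.6813).
‖u_3‖ = 4.7508, so e_3 = (0.3599, -0.7206, -0.5750, -0.1434).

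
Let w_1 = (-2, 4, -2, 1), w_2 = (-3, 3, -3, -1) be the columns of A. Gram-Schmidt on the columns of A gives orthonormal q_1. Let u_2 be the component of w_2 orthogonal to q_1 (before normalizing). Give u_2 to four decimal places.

q_1 = w_1/‖w_1‖ = (-2, 4, -2, 1)/5.0000 = (-0.4000, 0.8000, -0.4000, 0.2000).
r_{12} = q_1·w_2 = 4.6000.
u_2 = w_2 − 4.6000·q_1 = (-1.1600, -0.6800, -1.1600, -1.9200).

u_2 = (-1.1600, -0.6800, -1.1600, -1.9200)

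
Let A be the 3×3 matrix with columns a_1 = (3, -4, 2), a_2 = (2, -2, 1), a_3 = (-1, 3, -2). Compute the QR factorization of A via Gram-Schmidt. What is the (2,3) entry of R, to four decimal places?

r_{23} = 1.1626

e_1 = a_1/‖a_1‖ = (3, -4, 2)/5.3852 = (0.5571, -0.7428, 0.3714).
r_{12} = e_1·a_2 = 2.9711.
u_2 = a_2 − 2.9711·e_1 = (0.3448, 0.2069, -0.1034).
‖u_2‖ = 0.4152, so e_2 = (0.8305, 0.4983, -0.2491).
r_{23} = e_2·a_3 = 1.1626.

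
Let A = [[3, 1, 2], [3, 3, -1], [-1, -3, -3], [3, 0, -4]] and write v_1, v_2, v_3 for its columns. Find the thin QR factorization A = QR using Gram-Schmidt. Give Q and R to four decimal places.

v_1 = (3, 3, -1, 3); ‖v_1‖ = 5.2915, so e_1 = (0.5669, 0.5669, -0.1890, 0.5669).
e_1·v_2 = 0.5669·1 + 0.5669·3 + (-0.1890)·(-3) + 0.5669·0 = 2.8347.
u_2 = v_2 − 2.8347·e_1 = (-0.6071, 1.3929, -2.4643, -1.6071).
‖u_2‖ = 3.3112, so e_2 = (-0.1834, 0.4206, -0.7442, -0.4854).
e_1·v_3 = 0.5669·2 + 0.5669·(-1) + (-0.1890)·(-3) + 0.5669·(-4) = -1.1339; e_2·v_3 = (-0.1834)·2 + 0.4206·(-1) + (-0.7442)·(-3) + (-0.4854)·(-4) = 3.3867.
u_3 = v_3 + 1.1339·e_1 − 3.3867·e_2 = (3.2638, -1.7818, -0.6938, -1.7134).
‖u_3‖ = 4.1526, so e_3 = (0.7860, -0.4291, -0.1671, -0.4126).

Q = [[0.5669, -0.1834, 0.7860], [0.5669, 0.4206, -0.4291], [-0.1890, -0.7442, -0.1671], [0.5669, -0.4854, -0.4126]], R = [[5.2915, 2.8347, -1.1339], [0.0000, 3.3112, 3.3867], [0.0000, 0.0000, 4.1526]]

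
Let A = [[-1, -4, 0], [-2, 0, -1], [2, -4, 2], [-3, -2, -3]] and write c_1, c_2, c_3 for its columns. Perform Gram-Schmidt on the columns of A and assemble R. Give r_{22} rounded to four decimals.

r_{22} = 5.9815

c_1 = (-1, -2, 2, -3); ‖c_1‖ = 4.2426, so e_1 = (-0.2357, -0.4714, 0.4714, -0.7071).
e_1·c_2 = (-0.2357)·(-4) + (-0.4714)·0 + 0.4714·(-4) + (-0.7071)·(-2) = 0.4714.
u_2 = c_2 − 0.4714·e_1 = (-3.8889, 0.2222, -4.2222, -1.6667).
r_{22} = ‖u_2‖ = 5.9815.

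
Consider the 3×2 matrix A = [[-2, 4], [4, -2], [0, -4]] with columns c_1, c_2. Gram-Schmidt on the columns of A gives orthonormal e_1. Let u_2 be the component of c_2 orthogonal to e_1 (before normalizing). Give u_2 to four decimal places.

c_1 = (-2, 4, 0); ‖c_1‖ = 4.4721, so e_1 = (-0.4472, 0.8944, 0.0000).
e_1·c_2 = (-0.4472)·4 + 0.8944·(-2) + 0.0000·(-4) = -3.5777.
u_2 = c_2 + 3.5777·e_1 = (2.4000, 1.2000, -4.0000).

u_2 = (2.4000, 1.2000, -4.0000)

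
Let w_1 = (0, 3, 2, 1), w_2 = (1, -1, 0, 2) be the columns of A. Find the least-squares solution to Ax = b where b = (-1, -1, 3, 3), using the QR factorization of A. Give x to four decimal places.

e_1 = w_1/‖w_1‖ = (0, 3, 2, 1)/3.7417 = (0.0000, 0.8018, 0.5345, 0.2673).
r_{12} = e_1·w_2 = -0.2673.
u_2 = w_2 + 0.2673·e_1 = (1.0000, -0.7857, 0.1429, 2.0714).
‖u_2‖ = 2.4349, so e_2 = (0.4107, -0.3227, 0.0587, 0.8507).
Qᵀb = (1.6036, 2.6402).
Back-substitute: x_2 = 2.6402/2.4349 = 1.0843.
x_1 = (1.6036 + 0.2673·1.0843)/3.7417 = 0.5060.

x = (0.5060, 1.0843)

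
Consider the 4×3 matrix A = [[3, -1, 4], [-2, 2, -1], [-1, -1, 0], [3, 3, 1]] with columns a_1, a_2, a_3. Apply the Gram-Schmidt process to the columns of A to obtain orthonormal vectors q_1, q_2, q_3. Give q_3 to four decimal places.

a_1 = (3, -2, -1, 3); ‖a_1‖ = 4.7958, so q_1 = (0.6255, -0.4170, -0.2085, 0.6255).
q_1·a_2 = 0.6255·(-1) + (-0.4170)·2 + (-0.2085)·(-1) + 0.6255·3 = 0.6255.
u_2 = a_2 − 0.6255·q_1 = (-1.3913, 2.2609, -0.8696, 2.6087).
‖u_2‖ = 3.8221, so q_2 = (-0.3640, 0.5915, -0.2275, 0.6825).
q_1·a_3 = 0.6255·4 + (-0.4170)·(-1) + (-0.2085)·0 + 0.6255·1 = 3.5447; q_2·a_3 = (-0.3640)·4 + 0.5915·(-1) + (-0.2275)·0 + 0.6825·1 = -1.3650.
u_3 = a_3 − 3.5447·q_1 + 1.3650·q_2 = (1.2857, 1.2857, 0.4286, -0.2857).
‖u_3‖ = 1.8898, so q_3 = (0.6803, 0.6803, 0.2268, -0.1512).

q_3 = (0.6803, 0.6803, 0.2268, -0.1512)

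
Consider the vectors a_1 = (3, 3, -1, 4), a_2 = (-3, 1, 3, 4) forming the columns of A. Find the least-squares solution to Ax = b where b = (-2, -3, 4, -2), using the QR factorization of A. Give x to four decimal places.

a_1 = (3, 3, -1, 4); ‖a_1‖ = 5.9161, so e_1 = (0.5071, 0.5071, -0.1690, 0.6761).
e_1·a_2 = 0.5071·(-3) + 0.5071·1 + (-0.1690)·3 + 0.6761·4 = 1.1832.
u_2 = a_2 − 1.1832·e_1 = (-3.6000, 0.4000, 3.2000, 3.2000).
‖u_2‖ = 5.7966, so e_2 = (-0.6211, 0.0690, 0.5521, 0.5521).
Qᵀb = (-4.5638, 2.1392).
Back-substitute: x_2 = 2.1392/5.7966 = 0.3690.
x_1 = (-4.5638 − 1.1832·0.3690)/5.9161 = -0.8452.

x = (-0.8452, 0.3690)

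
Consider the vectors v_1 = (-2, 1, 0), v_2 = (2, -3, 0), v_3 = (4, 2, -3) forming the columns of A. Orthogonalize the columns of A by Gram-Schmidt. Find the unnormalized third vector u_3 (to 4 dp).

u_3 = (0.0000, 0.0000, -3.0000)

v_1 = (-2, 1, 0); ‖v_1‖ = 2.2361, so e_1 = (-0.8944, 0.4472, 0.0000).
e_1·v_2 = (-0.8944)·2 + 0.4472·(-3) + 0.0000·0 = -3.1305.
u_2 = v_2 + 3.1305·e_1 = (-0.8000, -1.6000, 0.0000).
‖u_2‖ = 1.7889, so e_2 = (-0.4472, -0.8944, 0.0000).
e_1·v_3 = (-0.8944)·4 + 0.4472·2 + 0.0000·(-3) = -2.6833; e_2·v_3 = (-0.4472)·4 + (-0.8944)·2 + 0.0000·(-3) = -3.5777.
u_3 = v_3 + 2.6833·e_1 + 3.5777·e_2 = (0.0000, 0.0000, -3.0000).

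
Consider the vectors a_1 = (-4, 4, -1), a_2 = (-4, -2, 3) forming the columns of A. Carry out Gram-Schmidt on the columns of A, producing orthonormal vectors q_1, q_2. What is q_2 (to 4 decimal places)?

a_1 = (-4, 4, -1); ‖a_1‖ = 5.7446, so q_1 = (-0.6963, 0.6963, -0.1741).
q_1·a_2 = (-0.6963)·(-4) + 0.6963·(-2) + (-0.1741)·3 = 0.8704.
u_2 = a_2 − 0.8704·q_1 = (-3.3939, -2.6061, 3.1515).
‖u_2‖ = 5.3144, so q_2 = (-0.6386, -0.4904, 0.5930).

q_2 = (-0.6386, -0.4904, 0.5930)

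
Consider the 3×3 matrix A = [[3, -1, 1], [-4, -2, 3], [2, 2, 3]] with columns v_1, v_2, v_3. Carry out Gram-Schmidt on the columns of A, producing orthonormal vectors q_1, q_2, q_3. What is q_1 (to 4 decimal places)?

q_1 = v_1/‖v_1‖ = (3, -4, 2)/5.3852 = (0.5571, -0.7428, 0.3714).

q_1 = (0.5571, -0.7428, 0.3714)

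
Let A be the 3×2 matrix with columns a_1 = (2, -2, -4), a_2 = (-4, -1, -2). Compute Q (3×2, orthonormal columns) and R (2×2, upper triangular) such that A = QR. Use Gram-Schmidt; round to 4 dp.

a_1 = (2, -2, -4); ‖a_1‖ = 4.8990, so q_1 = (0.4082, -0.4082, -0.8165).
q_1·a_2 = 0.4082·(-4) + (-0.4082)·(-1) + (-0.8165)·(-2) = 0.4082.
u_2 = a_2 − 0.4082·q_1 = (-4.1667, -0.8333, -1.6667).
‖u_2‖ = 4.5644, so q_2 = (-0.9129, -0.1826, -0.3651).

Q = [[0.4082, -0.9129], [-0.4082, -0.1826], [-0.8165, -0.3651]], R = [[4.8990, 0.4082], [0.0000, 4.5644]]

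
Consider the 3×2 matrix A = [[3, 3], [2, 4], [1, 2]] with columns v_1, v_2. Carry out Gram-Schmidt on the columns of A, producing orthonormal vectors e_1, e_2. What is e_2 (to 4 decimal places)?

v_1 = (3, 2, 1); ‖v_1‖ = 3.7417, so e_1 = (0.8018, 0.5345, 0.2673).
e_1·v_2 = 0.8018·3 + 0.5345·4 + 0.2673·2 = 5.0780.
u_2 = v_2 − 5.0780·e_1 = (-1.0714, 1.2857, 0.6429).
‖u_2‖ = 1.7928, so e_2 = (-0.5976, 0.7171, 0.3586).

e_2 = (-0.5976, 0.7171, 0.3586)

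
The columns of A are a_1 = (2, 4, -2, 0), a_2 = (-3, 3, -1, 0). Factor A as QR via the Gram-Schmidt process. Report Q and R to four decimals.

q_1 = a_1/‖a_1‖ = (2, 4, -2, 0)/4.8990 = (0.4082, 0.8165, -0.4082, 0.0000).
r_{12} = q_1·a_2 = 1.6330.
u_2 = a_2 − 1.6330·q_1 = (-3.6667, 1.6667, -0.3333, 0.0000).
‖u_2‖ = 4.0415, so q_2 = (-0.9073, 0.4124, -0.0825, 0.0000).

Q = [[0.4082, -0.9073], [0.8165, 0.4124], [-0.4082, -0.0825], [0.0000, 0.0000]], R = [[4.8990, 1.6330], [0.0000, 4.0415]]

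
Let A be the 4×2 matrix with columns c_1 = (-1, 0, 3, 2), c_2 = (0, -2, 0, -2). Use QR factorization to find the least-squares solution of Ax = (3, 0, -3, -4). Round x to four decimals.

c_1 = (-1, 0, 3, 2); ‖c_1‖ = 3.7417, so q_1 = (-0.2673, 0.0000, 0.8018, 0.5345).
q_1·c_2 = (-0.2673)·0 + 0.0000·(-2) + 0.8018·0 + 0.5345·(-2) = -1.0690.
u_2 = c_2 + 1.0690·q_1 = (-0.2857, -2.0000, 0.8571, -1.4286).
‖u_2‖ = 2.6186, so q_2 = (-0.1091, -0.7638, 0.3273, -0.5455).
Qᵀb = (-5.3452, 0.8729).
Back-substitute: x_2 = 0.8729/2.6186 = 0.3333.
x_1 = (-5.3452 + 1.0690·0.3333)/3.7417 = -1.3333.

x = (-1.3333, 0.3333)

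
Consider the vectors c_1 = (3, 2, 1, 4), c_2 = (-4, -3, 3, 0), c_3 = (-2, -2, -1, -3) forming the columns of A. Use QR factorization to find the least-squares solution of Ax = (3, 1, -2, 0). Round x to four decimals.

e_1 = c_1/‖c_1‖ = (3, 2, 1, 4)/5.4772 = (0.5477, 0.3651, 0.1826, 0.7303).
r_{12} = e_1·c_2 = -2.7386.
u_2 = c_2 + 2.7386·e_1 = (-2.5000, -2.0000, 3.5000, 2.0000).
‖u_2‖ = 5.1478, so e_2 = (-0.4856, -0.3885, 0.6799, 0.3885).
r_{13} = e_1·c_3 = -4.1992; r_{23} = e_2·c_3 = -0.0971.
u_3 = c_3 + 4.1992·e_1 + 0.0971·e_2 = (0.2528, -0.5044, -0.1673, 0.1044).
‖u_3‖ = 0.5977, so e_3 = (0.4230, -0.8439, -0.2799, 0.1747).
Qᵀb = (1.6432, -3.2052, 0.9849).
Back-substitute: x_3 = 0.9849/0.5977 = 1.6479.
x_2 = (-3.2052 + 0.0971·1.6479)/5.1478 = -0.5915.
x_1 = (1.6432 + 2.7386·(-0.5915) + 4.1992·1.6479)/5.4772 = 1.2676.

x = (1.2676, -0.5915, 1.6479)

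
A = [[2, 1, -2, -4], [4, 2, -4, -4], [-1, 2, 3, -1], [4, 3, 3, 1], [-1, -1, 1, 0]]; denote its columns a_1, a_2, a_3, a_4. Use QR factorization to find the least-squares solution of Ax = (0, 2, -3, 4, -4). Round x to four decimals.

a_1 = (2, 4, -1, 4, -1); ‖a_1‖ = 6.1644, so q_1 = (0.3244, 0.6489, -0.1622, 0.6489, -0.1622).
q_1·a_2 = 0.3244·1 + 0.6489·2 + (-0.1622)·2 + 0.6489·3 + (-0.1622)·(-1) = 3.4066.
u_2 = a_2 − 3.4066·q_1 = (-0.1053, -0.2105, 2.5526, 0.7895, -0.4474).
‖u_2‖ = 2.7193, so q_2 = (-0.0387, -0.0774, 0.9387, 0.2903, -0.1645).
q_1·a_3 = 0.3244·(-2) + 0.6489·(-4) + (-0.1622)·3 + 0.6489·3 + (-0.1622)·1 = -1.9467; q_2·a_3 = (-0.0387)·(-2) + (-0.0774)·(-4) + 0.9387·3 + 0.2903·3 + (-0.1645)·1 = 3.9096.
u_3 = a_3 + 1.9467·q_1 − 3.9096·q_2 = (-1.2171, -2.4342, -0.9858, 3.1281, 1.3274).
‖u_3‖ = 4.4638, so q_3 = (-0.2727, -0.5453, -0.2208, 0.7008, 0.2974).
q_1·a_4 = 0.3244·(-4) + 0.6489·(-4) + (-0.1622)·(-1) + 0.6489·1 + (-0.1622)·0 = -3.0822; q_2·a_4 = (-0.0387)·(-4) + (-0.0774)·(-4) + 0.9387·(-1) + 0.2903·1 + (-0.1645)·0 = -0.1839; q_3·a_4 = (-0.2727)·(-4) + (-0.5453)·(-4) + (-0.2208)·(-1) + 0.7008·1 + 0.2974·0 = 4.1935.
u_4 = a_4 + 3.0822·q_1 + 0.1839·q_2 − 4.1935·q_3 = (-1.8637, 0.2725, -0.4013, 0.1147, -1.7773).
‖u_4‖ = 2.6231, so q_4 = (-0.7105, 0.1039, -0.1530, 0.0437, -0.6775).
Qᵀb = (5.0289, -1.1516, 1.1855, 3.5518).
Back-substitute: x_4 = 3.5518/2.6231 = 1.3541.
x_3 = (1.1855 − 4.1935·1.3541)/4.4638 = -1.0065.
x_2 = (-1.1516 − 3.9096·(-1.0065) + 0.1839·1.3541)/2.7193 = 1.1151.
x_1 = (5.0289 − 3.4066·1.1151 + 1.9467·(-1.0065) + 3.0822·1.3541)/6.1644 = 0.5587.

x = (0.5587, 1.1151, -1.0065, 1.3541)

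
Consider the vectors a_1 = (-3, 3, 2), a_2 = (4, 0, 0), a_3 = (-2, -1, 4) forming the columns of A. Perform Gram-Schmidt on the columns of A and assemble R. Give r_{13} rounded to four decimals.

a_1 = (-3, 3, 2); ‖a_1‖ = 4.6904, so q_1 = (-0.6396, 0.6396, 0.4264).
r_{13} = q_1·a_3 = 2.3452.

r_{13} = 2.3452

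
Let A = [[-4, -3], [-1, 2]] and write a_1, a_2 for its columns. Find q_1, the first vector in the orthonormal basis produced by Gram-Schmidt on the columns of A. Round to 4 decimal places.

q_1 = (-0.9701, -0.2425)

a_1 = (-4, -1); ‖a_1‖ = 4.1231, so q_1 = (-0.9701, -0.2425).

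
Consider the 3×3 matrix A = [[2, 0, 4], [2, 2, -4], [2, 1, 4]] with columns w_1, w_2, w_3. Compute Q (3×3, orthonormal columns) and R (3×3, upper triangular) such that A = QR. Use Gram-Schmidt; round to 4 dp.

q_1 = w_1/‖w_1‖ = (2, 2, 2)/3.4641 = (0.5774, 0.5774, 0.5774).
r_{12} = q_1·w_2 = 1.7321.
u_2 = w_2 − 1.7321·q_1 = (-1.0000, 1.0000, 0.0000).
‖u_2‖ = 1.4142, so q_2 = (-0.7071, 0.7071, 0.0000).
r_{13} = q_1·w_3 = 2.3094; r_{23} = q_2·w_3 = -5.6569.
u_3 = w_3 − 2.3094·q_1 + 5.6569·q_2 = (-1.3333, -1.3333, 2.6667).
‖u_3‖ = 3.2660, so q_3 = (-0.4082, -0.4082, 0.8165).

Q = [[0.5774, -0.7071, -0.4082], [0.5774, 0.7071, -0.4082], [0.5774, 0.0000, 0.8165]], R = [[3.4641, 1.7321, 2.3094], [0.0000, 1.4142, -5.6569], [0.0000, 0.0000, 3.2660]]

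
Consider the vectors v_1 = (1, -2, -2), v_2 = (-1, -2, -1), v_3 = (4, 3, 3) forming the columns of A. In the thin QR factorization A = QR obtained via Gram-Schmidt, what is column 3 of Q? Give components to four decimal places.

q_1 = v_1/‖v_1‖ = (1, -2, -2)/3.0000 = (0.3333, -0.6667, -0.6667).
r_{12} = q_1·v_2 = 1.6667.
u_2 = v_2 − 1.6667·q_1 = (-1.5556, -0.8889, 0.1111).
‖u_2‖ = 1.7951, so q_2 = (-0.8666, -0.4952, 0.0619).
r_{13} = q_1·v_3 = -2.6667; r_{23} = q_2·v_3 = -4.7662.
u_3 = v_3 + 2.6667·q_1 + 4.7662·q_2 = (0.7586, -1.1379, 1.5172).
‖u_3‖ = 2.0426, so q_3 = (0.3714, -0.5571, 0.7428).

q_3 = (0.3714, -0.5571, 0.7428)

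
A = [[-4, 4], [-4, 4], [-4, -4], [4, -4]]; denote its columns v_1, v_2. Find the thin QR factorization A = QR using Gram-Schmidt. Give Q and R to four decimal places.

v_1 = (-4, -4, -4, 4); ‖v_1‖ = 8.0000, so q_1 = (-0.5000, -0.5000, -0.5000, 0.5000).
q_1·v_2 = (-0.5000)·4 + (-0.5000)·4 + (-0.5000)·(-4) + 0.5000·(-4) = -4.0000.
u_2 = v_2 + 4.0000·q_1 = (2.0000, 2.0000, -6.0000, -2.0000).
‖u_2‖ = 6.9282, so q_2 = (0.2887, 0.2887, -0.8660, -0.2887).

Q = [[-0.5000, 0.2887], [-0.5000, 0.2887], [-0.5000, -0.8660], [0.5000, -0.2887]], R = [[8.0000, -4.0000], [0.0000, 6.9282]]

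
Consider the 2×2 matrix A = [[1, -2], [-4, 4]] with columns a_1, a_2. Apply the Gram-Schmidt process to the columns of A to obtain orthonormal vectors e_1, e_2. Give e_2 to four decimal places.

a_1 = (1, -4); ‖a_1‖ = 4.1231, so e_1 = (0.2425, -0.9701).
e_1·a_2 = 0.2425·(-2) + (-0.9701)·4 = -4.3656.
u_2 = a_2 + 4.3656·e_1 = (-0.9412, -0.2353).
‖u_2‖ = 0.9701, so e_2 = (-0.9701, -0.2425).

e_2 = (-0.9701, -0.2425)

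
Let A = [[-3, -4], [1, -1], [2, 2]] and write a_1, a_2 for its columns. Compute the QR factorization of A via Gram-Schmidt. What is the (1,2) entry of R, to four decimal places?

a_1 = (-3, 1, 2); ‖a_1‖ = 3.7417, so e_1 = (-0.8018, 0.2673, 0.5345).
r_{12} = e_1·a_2 = 4.0089.

r_{12} = 4.0089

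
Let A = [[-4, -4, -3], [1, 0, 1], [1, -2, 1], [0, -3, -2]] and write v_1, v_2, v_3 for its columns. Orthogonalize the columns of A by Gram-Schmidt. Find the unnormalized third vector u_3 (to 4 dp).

v_1 = (-4, 1, 1, 0); ‖v_1‖ = 4.2426, so q_1 = (-0.9428, 0.2357, 0.2357, 0.0000).
q_1·v_2 = (-0.9428)·(-4) + 0.2357·0 + 0.2357·(-2) + 0.0000·(-3) = 3.2998.
u_2 = v_2 − 3.2998·q_1 = (-0.8889, -0.7778, -2.7778, -3.0000).
‖u_2‖ = 4.2557, so q_2 = (-0.2089, -0.1828, -0.6527, -0.7049).
q_1·v_3 = (-0.9428)·(-3) + 0.2357·1 + 0.2357·1 + 0.0000·(-2) = 3.2998; q_2·v_3 = (-0.2089)·(-3) + (-0.1828)·1 + (-0.6527)·1 + (-0.7049)·(-2) = 1.2010.
u_3 = v_3 − 3.2998·q_1 − 1.2010·q_2 = (0.3620, 0.4417, 1.0061, -1.1534).

u_3 = (0.3620, 0.4417, 1.0061, -1.1534)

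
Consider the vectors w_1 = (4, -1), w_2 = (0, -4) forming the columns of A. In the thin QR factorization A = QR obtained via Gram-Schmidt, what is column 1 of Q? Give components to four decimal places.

w_1 = (4, -1); ‖w_1‖ = 4.1231, so e_1 = (0.9701, -0.2425).

e_1 = (0.9701, -0.2425)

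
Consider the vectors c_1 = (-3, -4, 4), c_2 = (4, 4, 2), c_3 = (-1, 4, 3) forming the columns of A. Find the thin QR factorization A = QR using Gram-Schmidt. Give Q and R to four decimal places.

Q = [[-0.4685, 0.4951, -0.7317], [-0.6247, 0.3999, 0.6707], [0.6247, 0.7713, 0.1219]], R = [[6.4031, -3.1235, -0.1562], [0.0000, 5.1229, 3.4184], [0.0000, 0.0000, 3.7802]]

c_1 = (-3, -4, 4); ‖c_1‖ = 6.4031, so e_1 = (-0.4685, -0.6247, 0.6247).
e_1·c_2 = (-0.4685)·4 + (-0.6247)·4 + 0.6247·2 = -3.1235.
u_2 = c_2 + 3.1235·e_1 = (2.5366, 2.0488, 3.9512).
‖u_2‖ = 5.1229, so e_2 = (0.4951, 0.3999, 0.7713).
e_1·c_3 = (-0.4685)·(-1) + (-0.6247)·4 + 0.6247·3 = -0.1562; e_2·c_3 = 0.4951·(-1) + 0.3999·4 + 0.7713·3 = 3.4184.
u_3 = c_3 + 0.1562·e_1 − 3.4184·e_2 = (-2.7658, 2.5353, 0.4610).
‖u_3‖ = 3.7802, so e_3 = (-0.7317, 0.6707, 0.1219).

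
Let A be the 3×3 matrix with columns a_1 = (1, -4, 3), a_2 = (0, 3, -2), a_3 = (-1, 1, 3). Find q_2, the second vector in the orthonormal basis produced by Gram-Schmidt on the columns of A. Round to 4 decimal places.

a_1 = (1, -4, 3); ‖a_1‖ = 5.0990, so q_1 = (0.1961, -0.7845, 0.5883).
q_1·a_2 = 0.1961·0 + (-0.7845)·3 + 0.5883·(-2) = -3.5301.
u_2 = a_2 + 3.5301·q_1 = (0.6923, 0.2308, 0.0769).
‖u_2‖ = 0.7338, so q_2 = (0.9435, 0.3145, 0.1048).

q_2 = (0.9435, 0.3145, 0.1048)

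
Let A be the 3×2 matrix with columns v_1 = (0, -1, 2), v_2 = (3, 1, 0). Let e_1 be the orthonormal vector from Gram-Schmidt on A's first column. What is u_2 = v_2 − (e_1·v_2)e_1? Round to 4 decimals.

u_2 = (3.0000, 0.8000, 0.4000)

e_1 = v_1/‖v_1‖ = (0, -1, 2)/2.2361 = (0.0000, -0.4472, 0.8944).
r_{12} = e_1·v_2 = -0.4472.
u_2 = v_2 + 0.4472·e_1 = (3.0000, 0.8000, 0.4000).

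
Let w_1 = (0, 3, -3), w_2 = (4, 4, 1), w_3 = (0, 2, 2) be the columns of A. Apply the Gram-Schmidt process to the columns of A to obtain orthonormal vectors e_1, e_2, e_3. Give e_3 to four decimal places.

e_3 = (-0.6623, 0.5298, 0.5298)

w_1 = (0, 3, -3); ‖w_1‖ = 4.2426, so e_1 = (0.0000, 0.7071, -0.7071).
e_1·w_2 = 0.0000·4 + 0.7071·4 + (-0.7071)·1 = 2.1213.
u_2 = w_2 − 2.1213·e_1 = (4.0000, 2.5000, 2.5000).
‖u_2‖ = 5.3385, so e_2 = (0.7493, 0.4683, 0.4683).
e_1·w_3 = 0.0000·0 + 0.7071·2 + (-0.7071)·2 = 0.0000; e_2·w_3 = 0.7493·0 + 0.4683·2 + 0.4683·2 = 1.8732.
u_3 = w_3 + 0.0000·e_1 − 1.8732·e_2 = (-1.4035, 1.1228, 1.1228).
‖u_3‖ = 2.1193, so e_3 = (-0.6623, 0.5298, 0.5298).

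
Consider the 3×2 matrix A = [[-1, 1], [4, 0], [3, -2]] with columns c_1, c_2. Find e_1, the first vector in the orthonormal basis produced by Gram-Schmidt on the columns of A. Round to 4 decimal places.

e_1 = (-0.1961, 0.7845, 0.5883)

c_1 = (-1, 4, 3); ‖c_1‖ = 5.0990, so e_1 = (-0.1961, 0.7845, 0.5883).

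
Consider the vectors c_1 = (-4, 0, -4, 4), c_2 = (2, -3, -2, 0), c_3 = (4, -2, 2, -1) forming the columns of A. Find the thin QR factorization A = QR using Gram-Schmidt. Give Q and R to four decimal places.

Q = [[-0.5774, 0.4851, 0.2938], [0.0000, -0.7276, -0.1410], [-0.5774, -0.4851, 0.5053], [0.5774, 0.0000, 0.7991]], R = [[6.9282, 0.0000, -4.0415], [0.0000, 4.1231, 2.4254], [0.0000, 0.0000, 1.6686]]

c_1 = (-4, 0, -4, 4); ‖c_1‖ = 6.9282, so e_1 = (-0.5774, 0.0000, -0.5774, 0.5774).
e_1·c_2 = (-0.5774)·2 + 0.0000·(-3) + (-0.5774)·(-2) + 0.5774·0 = 0.0000.
u_2 = c_2 + 0.0000·e_1 = (2.0000, -3.0000, -2.0000, 0.0000).
‖u_2‖ = 4.1231, so e_2 = (0.4851, -0.7276, -0.4851, 0.0000).
e_1·c_3 = (-0.5774)·4 + 0.0000·(-2) + (-0.5774)·2 + 0.5774·(-1) = -4.0415; e_2·c_3 = 0.4851·4 + (-0.7276)·(-2) + (-0.4851)·2 + 0.0000·(-1) = 2.4254.
u_3 = c_3 + 4.0415·e_1 − 2.4254·e_2 = (0.4902, -0.2353, 0.8431, 1.3333).
‖u_3‖ = 1.6686, so e_3 = (0.2938, -0.1410, 0.5053, 0.7991).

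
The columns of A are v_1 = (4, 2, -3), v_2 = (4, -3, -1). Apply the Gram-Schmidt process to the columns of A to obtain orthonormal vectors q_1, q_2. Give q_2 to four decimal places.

v_1 = (4, 2, -3); ‖v_1‖ = 5.3852, so q_1 = (0.7428, 0.3714, -0.5571).
q_1·v_2 = 0.7428·4 + 0.3714·(-3) + (-0.5571)·(-1) = 2.4140.
u_2 = v_2 − 2.4140·q_1 = (2.2069, -3.8966, 0.3448).
‖u_2‖ = 4.4914, so q_2 = (0.4914, -0.8676, 0.0768).

q_2 = (0.4914, -0.8676, 0.0768)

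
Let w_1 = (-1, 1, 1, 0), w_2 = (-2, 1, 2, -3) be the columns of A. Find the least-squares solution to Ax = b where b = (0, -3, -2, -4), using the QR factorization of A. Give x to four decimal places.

x = (-3.9655, 1.3793)

w_1 = (-1, 1, 1, 0); ‖w_1‖ = 1.7321, so q_1 = (-0.5774, 0.5774, 0.5774, 0.0000).
q_1·w_2 = (-0.5774)·(-2) + 0.5774·1 + 0.5774·2 + 0.0000·(-3) = 2.8868.
u_2 = w_2 − 2.8868·q_1 = (-0.3333, -0.6667, 0.3333, -3.0000).
‖u_2‖ = 3.1091, so q_2 = (-0.1072, -0.2144, 0.1072, -0.9649).
Qᵀb = (-2.8868, 4.2885).
Back-substitute: x_2 = 4.2885/3.1091 = 1.3793.
x_1 = (-2.8868 − 2.8868·1.3793)/1.7321 = -3.9655.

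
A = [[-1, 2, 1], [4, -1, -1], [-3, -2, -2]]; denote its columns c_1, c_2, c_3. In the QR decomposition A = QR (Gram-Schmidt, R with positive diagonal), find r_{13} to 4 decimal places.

c_1 = (-1, 4, -3); ‖c_1‖ = 5.0990, so q_1 = (-0.1961, 0.7845, -0.5883).
r_{13} = q_1·c_3 = 0.1961.

r_{13} = 0.1961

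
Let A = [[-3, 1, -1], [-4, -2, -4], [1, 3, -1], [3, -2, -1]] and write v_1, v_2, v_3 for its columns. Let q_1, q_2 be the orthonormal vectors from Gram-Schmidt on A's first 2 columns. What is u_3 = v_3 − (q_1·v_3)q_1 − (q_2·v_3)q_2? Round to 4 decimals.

u_3 = (-0.0511, -1.7764, -2.2748, -1.6613)

v_1 = (-3, -4, 1, 3); ‖v_1‖ = 5.9161, so q_1 = (-0.5071, -0.6761, 0.1690, 0.5071).
q_1·v_2 = (-0.5071)·1 + (-0.6761)·(-2) + 0.1690·3 + 0.5071·(-2) = 0.3381.
u_2 = v_2 − 0.3381·q_1 = (1.1714, -1.7714, 2.9429, -2.1714).
‖u_2‖ = 4.2292, so q_2 = (0.2770, -0.4189, 0.6959, -0.5134).
q_1·v_3 = (-0.5071)·(-1) + (-0.6761)·(-4) + 0.1690·(-1) + 0.5071·(-1) = 2.5355; q_2·v_3 = 0.2770·(-1) + (-0.4189)·(-4) + 0.6959·(-1) + (-0.5134)·(-1) = 1.2160.
u_3 = v_3 − 2.5355·q_1 − 1.2160·q_2 = (-0.0511, -1.7764, -2.2748, -1.6613).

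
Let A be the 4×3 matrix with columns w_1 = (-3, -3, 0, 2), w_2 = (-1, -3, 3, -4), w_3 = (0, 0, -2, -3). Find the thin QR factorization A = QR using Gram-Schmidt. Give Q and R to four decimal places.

Q = [[-0.6396, -0.0776, -0.2302], [-0.6396, -0.4193, -0.0987], [0.0000, 0.5124, -0.8331], [0.4264, -0.7454, -0.4933]], R = [[4.6904, 0.8528, -1.2792], [0.0000, 5.8543, 1.2112], [0.0000, 0.0000, 3.1459]]

e_1 = w_1/‖w_1‖ = (-3, -3, 0, 2)/4.6904 = (-0.6396, -0.6396, 0.0000, 0.4264).
r_{12} = e_1·w_2 = 0.8528.
u_2 = w_2 − 0.8528·e_1 = (-0.4545, -2.4545, 3.0000, -4.3636).
‖u_2‖ = 5.8543, so e_2 = (-0.0776, -0.4193, 0.5124, -0.7454).
r_{13} = e_1·w_3 = -1.2792; r_{23} = e_2·w_3 = 1.2112.
u_3 = w_3 + 1.2792·e_1 − 1.2112·e_2 = (-0.7241, -0.3103, -2.6207, -1.5517).
‖u_3‖ = 3.1459, so e_3 = (-0.2302, -0.0987, -0.8331, -0.4933).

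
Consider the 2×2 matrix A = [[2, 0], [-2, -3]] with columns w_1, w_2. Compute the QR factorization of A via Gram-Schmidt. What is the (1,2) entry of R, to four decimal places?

r_{12} = 2.1213

w_1 = (2, -2); ‖w_1‖ = 2.8284, so e_1 = (0.7071, -0.7071).
r_{12} = e_1·w_2 = 2.1213.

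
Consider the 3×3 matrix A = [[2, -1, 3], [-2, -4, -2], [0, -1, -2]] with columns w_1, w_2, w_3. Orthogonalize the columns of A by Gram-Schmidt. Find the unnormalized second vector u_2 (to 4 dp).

u_2 = (-2.5000, -2.5000, -1.0000)

e_1 = w_1/‖w_1‖ = (2, -2, 0)/2.8284 = (0.7071, -0.7071, 0.0000).
r_{12} = e_1·w_2 = 2.1213.
u_2 = w_2 − 2.1213·e_1 = (-2.5000, -2.5000, -1.0000).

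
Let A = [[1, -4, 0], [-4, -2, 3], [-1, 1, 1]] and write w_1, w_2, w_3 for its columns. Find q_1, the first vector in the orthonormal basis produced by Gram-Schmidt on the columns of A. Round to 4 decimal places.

w_1 = (1, -4, -1); ‖w_1‖ = 4.2426, so q_1 = (0.2357, -0.9428, -0.2357).

q_1 = (0.2357, -0.9428, -0.2357)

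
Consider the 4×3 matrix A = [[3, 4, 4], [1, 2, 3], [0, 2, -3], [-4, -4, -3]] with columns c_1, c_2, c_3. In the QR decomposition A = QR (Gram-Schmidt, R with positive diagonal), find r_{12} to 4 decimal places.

r_{12} = 5.8835

c_1 = (3, 1, 0, -4); ‖c_1‖ = 5.0990, so e_1 = (0.5883, 0.1961, 0.0000, -0.7845).
r_{12} = e_1·c_2 = 5.8835.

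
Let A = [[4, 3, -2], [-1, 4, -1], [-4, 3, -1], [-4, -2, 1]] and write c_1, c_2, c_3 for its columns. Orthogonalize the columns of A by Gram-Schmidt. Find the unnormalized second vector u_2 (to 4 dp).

c_1 = (4, -1, -4, -4); ‖c_1‖ = 7.0000, so q_1 = (0.5714, -0.1429, -0.5714, -0.5714).
q_1·c_2 = 0.5714·3 + (-0.1429)·4 + (-0.5714)·3 + (-0.5714)·(-2) = 0.5714.
u_2 = c_2 − 0.5714·q_1 = (2.6735, 4.0816, 3.3265, -1.6735).

u_2 = (2.6735, 4.0816, 3.3265, -1.6735)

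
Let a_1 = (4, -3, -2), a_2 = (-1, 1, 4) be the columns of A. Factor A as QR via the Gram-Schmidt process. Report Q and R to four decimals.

Q = [[0.7428, 0.3340], [-0.5571, -0.1724], [-0.3714, 0.9267]], R = [[5.3852, -2.7854], [0.0000, 3.2002]]

q_1 = a_1/‖a_1‖ = (4, -3, -2)/5.3852 = (0.7428, -0.5571, -0.3714).
r_{12} = q_1·a_2 = -2.7854.
u_2 = a_2 + 2.7854·q_1 = (1.0690, -0.5517, 2.9655).
‖u_2‖ = 3.2002, so q_2 = (0.3340, -0.1724, 0.9267).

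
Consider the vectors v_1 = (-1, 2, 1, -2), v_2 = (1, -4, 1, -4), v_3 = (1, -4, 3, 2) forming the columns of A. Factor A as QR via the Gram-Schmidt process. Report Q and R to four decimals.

Q = [[-0.3162, 0.1715, -0.0889], [0.6325, -0.6860, -0.1482], [0.3162, 0.1715, 0.9185], [-0.6325, -0.6860, 0.3556]], R = [[3.1623, 0.0000, -3.1623], [0.0000, 5.8310, 2.0580], [0.0000, 0.0000, 3.9705]]

v_1 = (-1, 2, 1, -2); ‖v_1‖ = 3.1623, so q_1 = (-0.3162, 0.6325, 0.3162, -0.6325).
q_1·v_2 = (-0.3162)·1 + 0.6325·(-4) + 0.3162·1 + (-0.6325)·(-4) = 0.0000.
u_2 = v_2 + 0.0000·q_1 = (1.0000, -4.0000, 1.0000, -4.0000).
‖u_2‖ = 5.8310, so q_2 = (0.1715, -0.6860, 0.1715, -0.6860).
q_1·v_3 = (-0.3162)·1 + 0.6325·(-4) + 0.3162·3 + (-0.6325)·2 = -3.1623; q_2·v_3 = 0.1715·1 + (-0.6860)·(-4) + 0.1715·3 + (-0.6860)·2 = 2.0580.
u_3 = v_3 + 3.1623·q_1 − 2.0580·q_2 = (-0.3529, -0.5882, 3.6471, 1.4118).
‖u_3‖ = 3.9705, so q_3 = (-0.0889, -0.1482, 0.9185, 0.3556).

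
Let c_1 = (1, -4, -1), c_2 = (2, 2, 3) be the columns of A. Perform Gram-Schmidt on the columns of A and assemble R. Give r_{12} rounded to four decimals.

r_{12} = -2.1213

e_1 = c_1/‖c_1‖ = (1, -4, -1)/4.2426 = (0.2357, -0.9428, -0.2357).
r_{12} = e_1·c_2 = -2.1213.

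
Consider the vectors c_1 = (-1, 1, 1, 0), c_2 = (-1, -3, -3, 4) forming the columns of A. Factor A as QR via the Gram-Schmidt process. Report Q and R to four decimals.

e_1 = c_1/‖c_1‖ = (-1, 1, 1, 0)/1.7321 = (-0.5774, 0.5774, 0.5774, 0.0000).
r_{12} = e_1·c_2 = -2.8868.
u_2 = c_2 + 2.8868·e_1 = (-2.6667, -1.3333, -1.3333, 4.0000).
‖u_2‖ = 5.1640, so e_2 = (-0.5164, -0.2582, -0.2582, 0.7746).

Q = [[-0.5774, -0.5164], [0.5774, -0.2582], [0.5774, -0.2582], [0.0000, 0.7746]], R = [[1.7321, -2.8868], [0.0000, 5.1640]]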